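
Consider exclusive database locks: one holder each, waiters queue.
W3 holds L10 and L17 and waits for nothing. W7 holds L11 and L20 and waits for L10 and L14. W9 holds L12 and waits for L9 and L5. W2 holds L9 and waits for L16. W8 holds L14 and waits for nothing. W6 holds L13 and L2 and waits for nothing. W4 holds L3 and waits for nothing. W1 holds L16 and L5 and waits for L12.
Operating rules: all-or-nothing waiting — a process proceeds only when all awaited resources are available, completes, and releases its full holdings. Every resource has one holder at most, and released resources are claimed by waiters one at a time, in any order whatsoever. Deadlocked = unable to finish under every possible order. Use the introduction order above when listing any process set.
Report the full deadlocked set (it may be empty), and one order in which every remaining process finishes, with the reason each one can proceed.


Deadlocked: W9, W2 and W1.
Key observation: the loop W9 -> W2 -> W1 -> W9 blocks itself forever; no other process is dragged down with it.
A valid finishing order for the others: W4, W6, W3, W8, W7.
Step-by-step check:
  W4: no waits; runs immediately, freeing L3
  W6: no waits; runs immediately, freeing L13 and L2
  W3: no waits; runs immediately, freeing L10 and L17
  W8: no waits; runs immediately, freeing L14
  W7: everything it awaited (L10 and L14) is free; runs, freeing L11 and L20


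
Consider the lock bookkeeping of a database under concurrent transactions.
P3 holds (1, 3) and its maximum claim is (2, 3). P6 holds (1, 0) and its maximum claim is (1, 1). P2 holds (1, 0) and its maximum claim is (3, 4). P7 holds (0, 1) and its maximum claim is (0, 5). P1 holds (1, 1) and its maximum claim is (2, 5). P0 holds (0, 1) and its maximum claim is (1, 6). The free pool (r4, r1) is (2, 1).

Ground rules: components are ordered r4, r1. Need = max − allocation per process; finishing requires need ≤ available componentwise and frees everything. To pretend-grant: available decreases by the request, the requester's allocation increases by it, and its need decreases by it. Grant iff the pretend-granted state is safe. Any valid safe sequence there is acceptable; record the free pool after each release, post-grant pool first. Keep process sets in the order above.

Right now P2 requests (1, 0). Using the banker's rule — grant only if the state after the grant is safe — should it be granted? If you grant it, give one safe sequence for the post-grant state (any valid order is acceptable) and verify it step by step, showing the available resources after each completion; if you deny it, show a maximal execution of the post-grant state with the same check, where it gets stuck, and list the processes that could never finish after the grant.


GRANT: granting preserves safety; a valid post-grant sequence is P6, P3, P2, P1, P0, P7.
Key observation: the transfer keeps a workable pool ((1, 1)); P6 starts the safe sequence.
Verifying the post-grant state step by step:
  pool = (1, 1)
  P6 needs (0, 1) <= (1, 1) -> finishes; pool += (1, 0) = (2, 1)
  P3 needs (1, 0) <= (2, 1) -> finishes; pool += (1, 3) = (3, 4)
  P2 needs (1, 4) <= (3, 4) -> finishes; pool += (2, 0) = (5, 4)
  P1 needs (1, 4) <= (5, 4) -> finishes; pool += (1, 1) = (6, 5)
  P0 needs (1, 5) <= (6, 5) -> finishes; pool += (0, 1) = (6, 6)
  P7 needs (0, 4) <= (6, 6) -> finishes; pool += (0, 1) = (6, 7)


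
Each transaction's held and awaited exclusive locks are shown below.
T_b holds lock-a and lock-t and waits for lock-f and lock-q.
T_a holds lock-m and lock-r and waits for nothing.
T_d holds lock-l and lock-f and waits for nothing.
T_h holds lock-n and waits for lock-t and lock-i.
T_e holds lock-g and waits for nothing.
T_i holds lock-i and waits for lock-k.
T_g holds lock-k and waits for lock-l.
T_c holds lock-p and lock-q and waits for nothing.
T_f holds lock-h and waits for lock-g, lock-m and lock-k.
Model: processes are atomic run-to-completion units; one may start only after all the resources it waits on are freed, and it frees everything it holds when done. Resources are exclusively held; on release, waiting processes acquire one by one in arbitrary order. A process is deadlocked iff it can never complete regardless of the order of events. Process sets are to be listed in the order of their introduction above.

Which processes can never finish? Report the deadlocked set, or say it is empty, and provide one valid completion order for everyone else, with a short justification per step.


No process is deadlocked.
Key observation: every chain of waits terminates; starting from the processes that wait on nothing, all the rest unlock in turn.
A valid finishing order for the others: T_e, T_d, T_c, T_g, T_a, T_f, T_i, T_b, T_h.
Verifying each step:
  T_e waits on nothing -> runs at once and releases lock-g
  T_d waits on nothing -> runs at once and releases lock-l and lock-f
  T_c waits on nothing -> runs at once and releases lock-p and lock-q
  T_g waits on lock-l — all released -> runs and releases lock-k
  T_a waits on nothing -> runs at once and releases lock-m and lock-r
  T_f waits on lock-g, lock-m and lock-k — all released -> runs and releases lock-h
  T_i waits on lock-k — all released -> runs and releases lock-i
  T_b waits on lock-f and lock-q — all released -> runs and releases lock-a and lock-t
  T_h waits on lock-t and lock-i — all released -> runs and releases lock-n


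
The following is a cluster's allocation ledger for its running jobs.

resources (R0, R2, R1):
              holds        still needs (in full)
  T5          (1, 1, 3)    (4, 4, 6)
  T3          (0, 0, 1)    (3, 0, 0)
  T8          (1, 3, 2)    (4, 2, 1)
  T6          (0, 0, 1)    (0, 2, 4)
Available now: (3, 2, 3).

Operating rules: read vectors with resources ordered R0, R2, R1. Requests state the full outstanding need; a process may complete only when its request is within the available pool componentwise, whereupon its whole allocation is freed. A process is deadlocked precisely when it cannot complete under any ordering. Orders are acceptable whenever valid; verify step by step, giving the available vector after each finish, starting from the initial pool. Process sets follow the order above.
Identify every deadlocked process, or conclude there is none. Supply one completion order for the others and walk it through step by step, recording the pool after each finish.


The deadlocked set is T5 and T8.
Key observation: the pool after T3, T6 is (3, 2, 5); every surviving request exceeds it in R0, so progress ends there.
A valid finishing order for the others: T3, T6. Verifying each step:
  pool = (3, 2, 3)
  run T3 (needs (3, 0, 0), free (3, 2, 3)); after release of (0, 0, 1) the pool is (3, 2, 4)
  run T6 (needs (0, 2, 4), free (3, 2, 4)); after release of (0, 0, 1) the pool is (3, 2, 5)
None of the blocked processes ever fits:
  T5 still needs (4, 4, 6) but only (3, 2, 5) is free — short on R0, R2 and R1
  T8 still needs (4, 2, 1) but only (3, 2, 5) is free — short on R0


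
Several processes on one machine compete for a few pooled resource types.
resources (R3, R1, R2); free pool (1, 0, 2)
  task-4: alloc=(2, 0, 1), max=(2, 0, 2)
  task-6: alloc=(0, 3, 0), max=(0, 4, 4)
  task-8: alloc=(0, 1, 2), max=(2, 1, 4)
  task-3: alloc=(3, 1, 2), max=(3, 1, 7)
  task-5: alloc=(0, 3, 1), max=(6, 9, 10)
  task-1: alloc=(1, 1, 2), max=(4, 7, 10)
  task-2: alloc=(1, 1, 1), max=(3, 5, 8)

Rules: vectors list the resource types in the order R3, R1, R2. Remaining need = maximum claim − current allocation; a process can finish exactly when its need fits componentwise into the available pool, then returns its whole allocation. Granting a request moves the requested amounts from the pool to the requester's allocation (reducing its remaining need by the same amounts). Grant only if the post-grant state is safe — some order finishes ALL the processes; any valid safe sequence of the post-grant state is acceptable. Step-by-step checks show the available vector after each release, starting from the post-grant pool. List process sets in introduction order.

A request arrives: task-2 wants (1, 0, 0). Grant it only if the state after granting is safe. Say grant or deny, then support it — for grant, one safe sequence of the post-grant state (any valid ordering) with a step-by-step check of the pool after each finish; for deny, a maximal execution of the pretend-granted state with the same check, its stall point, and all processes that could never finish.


GRANT: granting preserves safety; a valid post-grant sequence is task-4, task-8, task-3, task-6, task-2, task-1, task-5.
Key observation: the transfer keeps a workable pool ((0, 0, 2)); task-4 starts the safe sequence.
Step-by-step check of the post-grant state:
  pool = (0, 0, 2)
  task-4 needs (0, 0, 1) <= (0, 0, 2) -> finishes; pool += (2, 0, 1) = (2, 0, 3)
  task-8 needs (2, 0, 2) <= (2, 0, 3) -> finishes; pool += (0, 1, 2) = (2, 1, 5)
  task-3 needs (0, 0, 5) <= (2, 1, 5) -> finishes; pool += (3, 1, 2) = (5, 2, 7)
  task-6 needs (0, 1, 4) <= (5, 2, 7) -> finishes; pool += (0, 3, 0) = (5, 5, 7)
  task-2 needs (1, 4, 7) <= (5, 5, 7) -> finishes; pool += (2, 1, 1) = (7, 6, 8)
  task-1 needs (3, 6, 8) <= (7, 6, 8) -> finishes; pool += (1, 1, 2) = (8, 7, 10)
  task-5 needs (6, 6, 9) <= (8, 7, 10) -> finishes; pool += (0, 3, 1) = (8, 10, 11)


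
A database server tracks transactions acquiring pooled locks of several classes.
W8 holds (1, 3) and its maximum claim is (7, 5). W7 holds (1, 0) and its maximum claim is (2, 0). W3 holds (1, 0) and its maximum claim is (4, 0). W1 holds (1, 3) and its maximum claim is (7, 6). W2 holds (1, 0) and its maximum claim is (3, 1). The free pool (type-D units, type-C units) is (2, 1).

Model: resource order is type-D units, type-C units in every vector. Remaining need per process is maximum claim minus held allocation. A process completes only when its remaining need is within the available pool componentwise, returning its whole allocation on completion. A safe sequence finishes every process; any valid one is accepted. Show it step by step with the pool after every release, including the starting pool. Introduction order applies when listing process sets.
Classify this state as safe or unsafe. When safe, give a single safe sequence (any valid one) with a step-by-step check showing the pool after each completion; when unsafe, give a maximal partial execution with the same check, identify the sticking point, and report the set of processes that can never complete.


UNSAFE — no complete ordering exists.
Key observation: no order helps: past W2, W7, W3, the free pool tops out at (5, 1), below what each blocked process needs in type-D units.
Going as far as possible: W2, W7, W3; after that, nothing fits. Verifying each step:
  pool = (2, 1)
  run W2 (needs (2, 1), free (2, 1)); after release of (1, 0) the pool is (3, 1)
  run W7 (needs (1, 0), free (3, 1)); after release of (1, 0) the pool is (4, 1)
  run W3 (needs (3, 0), free (4, 1)); after release of (1, 0) the pool is (5, 1)
  blocked: W8 wants (6, 2), pool (5, 1) — not enough type-D units and type-C units
  blocked: W1 wants (6, 3), pool (5, 1) — not enough type-D units and type-C units
Processes that can never finish: W8 and W1.


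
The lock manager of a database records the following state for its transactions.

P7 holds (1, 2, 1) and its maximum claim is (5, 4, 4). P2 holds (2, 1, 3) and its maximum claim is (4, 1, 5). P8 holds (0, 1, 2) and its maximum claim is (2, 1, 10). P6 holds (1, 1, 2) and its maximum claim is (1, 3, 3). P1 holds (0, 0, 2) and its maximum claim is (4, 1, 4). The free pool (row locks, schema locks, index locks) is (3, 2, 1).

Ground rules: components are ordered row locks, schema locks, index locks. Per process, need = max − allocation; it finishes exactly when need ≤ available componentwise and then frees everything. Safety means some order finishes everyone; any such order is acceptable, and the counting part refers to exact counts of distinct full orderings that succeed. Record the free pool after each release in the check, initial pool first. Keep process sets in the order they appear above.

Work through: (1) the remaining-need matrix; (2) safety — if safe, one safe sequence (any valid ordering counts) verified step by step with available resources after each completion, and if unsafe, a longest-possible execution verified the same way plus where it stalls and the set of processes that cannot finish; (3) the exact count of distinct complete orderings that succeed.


(1) Outstanding need per process (order row locks, schema locks, index locks):
  P7: (4, 2, 3)
  P2: (2, 0, 2)
  P8: (2, 0, 8)
  P6: (0, 2, 1)
  P1: (4, 1, 2)
(2) SAFE. One safe sequence: P6, P7, P2, P1, P8.
Key observation: the first exact fit in this order is P6 — it needs (0, 2, 1) with (3, 2, 1) free, meeting a requested resource to the last unit.
Verifying each step:
  pool = (3, 2, 1)
  run P6 (needs (0, 2, 1), free (3, 2, 1)); after release of (1, 1, 2) the pool is (4, 3, 3)
  run P7 (needs (4, 2, 3), free (4, 3, 3)); after release of (1, 2, 1) the pool is (5, 5, 4)
  run P2 (needs (2, 0, 2), free (5, 5, 4)); after release of (2, 1, 3) the pool is (7, 6, 7)
  run P1 (needs (4, 1, 2), free (7, 6, 7)); after release of (0, 0, 2) the pool is (7, 6, 9)
  run P8 (needs (2, 0, 8), free (7, 6, 9)); after release of (0, 1, 2) the pool is (7, 7, 11)
(3) The exact count: 8 of the possible complete orderings are safe sequences.


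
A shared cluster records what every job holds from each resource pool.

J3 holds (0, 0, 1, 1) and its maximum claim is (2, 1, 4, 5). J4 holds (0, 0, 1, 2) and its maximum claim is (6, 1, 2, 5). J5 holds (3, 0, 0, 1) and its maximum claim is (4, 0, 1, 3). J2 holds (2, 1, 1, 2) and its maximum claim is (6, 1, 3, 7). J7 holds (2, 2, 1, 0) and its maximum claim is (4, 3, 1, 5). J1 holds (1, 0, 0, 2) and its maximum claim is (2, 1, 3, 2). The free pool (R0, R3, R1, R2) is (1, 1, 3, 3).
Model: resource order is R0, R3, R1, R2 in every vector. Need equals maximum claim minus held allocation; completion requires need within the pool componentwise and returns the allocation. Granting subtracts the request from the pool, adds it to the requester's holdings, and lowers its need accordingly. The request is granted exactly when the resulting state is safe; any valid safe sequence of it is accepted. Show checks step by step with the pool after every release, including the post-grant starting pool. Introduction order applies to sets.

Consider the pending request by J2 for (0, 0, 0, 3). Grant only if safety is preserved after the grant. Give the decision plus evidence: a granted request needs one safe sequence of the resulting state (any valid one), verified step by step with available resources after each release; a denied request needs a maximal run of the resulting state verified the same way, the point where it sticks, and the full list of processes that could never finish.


GRANT. The post-grant state is safe; one safe sequence: J1, J5, J2, J4, J3, J7.
Key observation: the grant leaves (1, 1, 3, 0) free — enough for J1, whose release restarts the cascade.
Check on the post-grant state, step by step:
  pool = (1, 1, 3, 0)
  run J1 (needs (1, 1, 3, 0), free (1, 1, 3, 0)); after release of (1, 0, 0, 2) the pool is (2, 1, 3, 2)
  run J5 (needs (1, 0, 1, 2), free (2, 1, 3, 2)); after release of (3, 0, 0, 1) the pool is (5, 1, 3, 3)
  run J2 (needs (4, 0, 2, 2), free (5, 1, 3, 3)); after release of (2, 1, 1, 5) the pool is (7, 2, 4, 8)
  run J4 (needs (6, 1, 1, 3), free (7, 2, 4, 8)); after release of (0, 0, 1, 2) the pool is (7, 2, 5, 10)
  run J3 (needs (2, 1, 3, 4), free (7, 2, 5, 10)); after release of (0, 0, 1, 1) the pool is (7, 2, 6, 11)
  run J7 (needs (2, 1, 0, 5), free (7, 2, 6, 11)); after release of (2, 2, 1, 0) the pool is (9, 4, 7, 11)


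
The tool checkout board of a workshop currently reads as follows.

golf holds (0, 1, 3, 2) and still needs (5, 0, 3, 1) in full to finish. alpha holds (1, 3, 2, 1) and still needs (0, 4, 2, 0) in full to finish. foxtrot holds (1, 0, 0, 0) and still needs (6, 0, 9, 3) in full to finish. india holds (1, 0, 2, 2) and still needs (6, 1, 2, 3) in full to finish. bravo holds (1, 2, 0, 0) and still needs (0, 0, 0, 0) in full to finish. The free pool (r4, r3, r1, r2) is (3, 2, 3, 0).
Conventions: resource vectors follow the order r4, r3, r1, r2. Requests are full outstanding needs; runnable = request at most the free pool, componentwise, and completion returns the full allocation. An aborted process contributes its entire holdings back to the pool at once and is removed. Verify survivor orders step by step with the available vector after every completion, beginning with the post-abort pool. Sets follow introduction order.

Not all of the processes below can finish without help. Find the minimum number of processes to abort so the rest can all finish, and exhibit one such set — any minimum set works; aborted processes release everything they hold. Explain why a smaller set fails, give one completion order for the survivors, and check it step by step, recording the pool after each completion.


Minimum abort set: foxtrot.
Key observation: before aborting foxtrot, india was permanently blocked — no order could ever run it; afterwards it completes at step 4.
Minimality: the empty abort set fails — the state is deadlocked as it stands.
The survivors complete as bravo, alpha, golf, india. Verifying each step (starting from the post-abort pool):
  pool = (4, 2, 3, 0)
  bravo needs (0, 0, 0, 0) <= (4, 2, 3, 0) -> finishes; pool += (1, 2, 0, 0) = (5, 4, 3, 0)
  alpha needs (0, 4, 2, 0) <= (5, 4, 3, 0) -> finishes; pool += (1, 3, 2, 1) = (6, 7, 5, 1)
  golf needs (5, 0, 3, 1) <= (6, 7, 5, 1) -> finishes; pool += (0, 1, 3, 2) = (6, 8, 8, 3)
  india needs (6, 1, 2, 3) <= (6, 8, 8, 3) -> finishes; pool += (1, 0, 2, 2) = (7, 8, 10, 5)


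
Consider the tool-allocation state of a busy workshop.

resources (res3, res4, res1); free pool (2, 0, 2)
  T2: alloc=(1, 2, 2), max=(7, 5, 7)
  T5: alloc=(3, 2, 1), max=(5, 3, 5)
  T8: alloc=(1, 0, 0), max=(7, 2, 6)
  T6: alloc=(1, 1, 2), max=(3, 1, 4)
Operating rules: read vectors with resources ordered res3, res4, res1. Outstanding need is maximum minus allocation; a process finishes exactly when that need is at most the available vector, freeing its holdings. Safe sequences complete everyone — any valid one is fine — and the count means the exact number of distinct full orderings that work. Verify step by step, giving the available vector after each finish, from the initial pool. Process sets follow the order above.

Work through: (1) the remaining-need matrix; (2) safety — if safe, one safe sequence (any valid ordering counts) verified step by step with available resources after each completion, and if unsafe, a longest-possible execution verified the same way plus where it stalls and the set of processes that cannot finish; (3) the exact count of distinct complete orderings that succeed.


(1) Outstanding need per process (order res3, res4, res1):
  T2: (6, 3, 5)
  T5: (2, 1, 4)
  T8: (6, 2, 6)
  T6: (2, 0, 2)
(2) SAFE, for example via the order T6, T5, T2, T8.
Key observation: reading the order forward, T6 is the first process whose need (2, 0, 2) meets the free pool (2, 0, 2) exactly on a resource it requests.
Check, step by step:
  pool = (2, 0, 2)
  run T6 (needs (2, 0, 2), free (2, 0, 2)); after release of (1, 1, 2) the pool is (3, 1, 4)
  run T5 (needs (2, 1, 4), free (3, 1, 4)); after release of (3, 2, 1) the pool is (6, 3, 5)
  run T2 (needs (6, 3, 5), free (6, 3, 5)); after release of (1, 2, 2) the pool is (7, 5, 7)
  run T8 (needs (6, 2, 6), free (7, 5, 7)); after release of (1, 0, 0) the pool is (8, 5, 7)
(3) Exactly 1 of the possible complete orderings is a safe sequence.


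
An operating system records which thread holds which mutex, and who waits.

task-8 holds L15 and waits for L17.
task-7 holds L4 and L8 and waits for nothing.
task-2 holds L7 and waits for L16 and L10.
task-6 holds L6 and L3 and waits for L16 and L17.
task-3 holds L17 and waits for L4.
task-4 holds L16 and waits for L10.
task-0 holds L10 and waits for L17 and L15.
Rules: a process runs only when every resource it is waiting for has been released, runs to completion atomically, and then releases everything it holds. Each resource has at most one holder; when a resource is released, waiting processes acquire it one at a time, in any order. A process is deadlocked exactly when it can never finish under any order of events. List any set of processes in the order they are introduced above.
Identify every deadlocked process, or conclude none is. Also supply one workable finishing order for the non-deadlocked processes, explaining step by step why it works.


Nothing here is deadlocked.
Key observation: all waits point, directly or indirectly, at processes that can finish, so nothing is permanently blocked.
A valid finishing order for the others: task-7, task-3, task-8, task-0, task-4, task-6, task-2.
Verifying each step:
  run task-7 (it waits on nothing); releases L4 and L8
  run task-3 (all its waits — L4 — are resolved); releases L17
  run task-8 (all its waits — L17 — are resolved); releases L15
  run task-0 (all its waits — L17 and L15 — are resolved); releases L10
  run task-4 (all its waits — L10 — are resolved); releases L16
  run task-6 (all its waits — L16 and L17 — are resolved); releases L6 and L3
  run task-2 (all its waits — L16 and L10 — are resolved); releases L7


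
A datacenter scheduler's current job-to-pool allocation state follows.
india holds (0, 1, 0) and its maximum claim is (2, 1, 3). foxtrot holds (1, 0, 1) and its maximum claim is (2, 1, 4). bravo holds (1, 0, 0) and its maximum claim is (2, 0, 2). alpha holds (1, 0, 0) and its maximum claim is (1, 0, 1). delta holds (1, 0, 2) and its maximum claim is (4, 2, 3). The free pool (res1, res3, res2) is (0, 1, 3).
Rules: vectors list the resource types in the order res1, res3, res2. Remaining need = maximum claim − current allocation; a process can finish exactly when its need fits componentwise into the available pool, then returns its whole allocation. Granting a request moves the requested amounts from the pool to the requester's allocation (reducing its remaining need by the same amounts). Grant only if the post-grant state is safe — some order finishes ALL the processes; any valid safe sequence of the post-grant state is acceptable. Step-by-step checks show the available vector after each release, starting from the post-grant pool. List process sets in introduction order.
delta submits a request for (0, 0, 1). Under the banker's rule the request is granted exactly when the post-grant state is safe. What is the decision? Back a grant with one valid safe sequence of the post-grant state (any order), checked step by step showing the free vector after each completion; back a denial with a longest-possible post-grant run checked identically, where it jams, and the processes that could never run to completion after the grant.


DENY. Granting would leave the state unsafe.
Key observation: after alpha, bravo the pool peaks at (2, 1, 2), and each blocked process is short somewhere: india on res2; foxtrot on res2; delta on res1, res3.
After a pretend grant, a maximal execution: alpha, bravo — then nothing else fits. Walking it through:
  pool = (0, 1, 2)
  alpha needs (0, 0, 1) <= (0, 1, 2) -> finishes; pool += (1, 0, 0) = (1, 1, 2)
  bravo needs (1, 0, 2) <= (1, 1, 2) -> finishes; pool += (1, 0, 0) = (2, 1, 2)
  india cannot run: need (2, 0, 3) vs free (2, 1, 2) (insufficient res2)
  foxtrot cannot run: need (1, 1, 3) vs free (2, 1, 2) (insufficient res2)
  delta cannot run: need (3, 2, 0) vs free (2, 1, 2) (insufficient res1 and res3)
Post-grant, the permanently blocked set is india, foxtrot and delta.


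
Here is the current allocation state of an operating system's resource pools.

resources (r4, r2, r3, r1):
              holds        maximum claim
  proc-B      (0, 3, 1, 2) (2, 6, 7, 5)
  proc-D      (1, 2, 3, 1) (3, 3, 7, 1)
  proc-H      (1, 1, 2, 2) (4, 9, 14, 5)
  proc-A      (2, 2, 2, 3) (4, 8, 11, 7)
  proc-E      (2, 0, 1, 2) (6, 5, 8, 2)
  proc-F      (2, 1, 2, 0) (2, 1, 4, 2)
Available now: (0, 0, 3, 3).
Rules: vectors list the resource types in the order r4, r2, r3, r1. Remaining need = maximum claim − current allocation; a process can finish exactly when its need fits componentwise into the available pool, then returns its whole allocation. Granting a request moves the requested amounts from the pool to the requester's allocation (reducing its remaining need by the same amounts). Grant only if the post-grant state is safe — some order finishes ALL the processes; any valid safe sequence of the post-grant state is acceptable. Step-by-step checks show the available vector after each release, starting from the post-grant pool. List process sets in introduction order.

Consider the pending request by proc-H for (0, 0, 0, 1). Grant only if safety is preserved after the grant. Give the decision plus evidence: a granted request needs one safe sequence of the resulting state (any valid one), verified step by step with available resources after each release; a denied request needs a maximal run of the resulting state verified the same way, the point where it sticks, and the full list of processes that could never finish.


GRANT. The post-grant state is safe; one safe sequence: proc-F, proc-D, proc-B, proc-A, proc-E, proc-H.
Key observation: with (0, 0, 3, 2) left after the transfer, proc-F can run at once — the state stays safe.
Check on the post-grant state, step by step:
  pool = (0, 0, 3, 2)
  run proc-F (needs (0, 0, 2, 2), free (0, 0, 3, 2)); after release of (2, 1, 2, 0) the pool is (2, 1, 5, 2)
  run proc-D (needs (2, 1, 4, 0), free (2, 1, 5, 2)); after release of (1, 2, 3, 1) the pool is (3, 3, 8, 3)
  run proc-B (needs (2, 3, 6, 3), free (3, 3, 8, 3)); after release of (0, 3, 1, 2) the pool is (3, 6, 9, 5)
  run proc-A (needs (2, 6, 9, 4), free (3, 6, 9, 5)); after release of (2, 2, 2, 3) the pool is (5, 8, 11, 8)
  run proc-E (needs (4, 5, 7, 0), free (5, 8, 11, 8)); after release of (2, 0, 1, 2) the pool is (7, 8, 12, 10)
  run proc-H (needs (3, 8, 12, 2), free (7, 8, 12, 10)); after release of (1, 1, 2, 3) the pool is (8, 9, 14, 13)


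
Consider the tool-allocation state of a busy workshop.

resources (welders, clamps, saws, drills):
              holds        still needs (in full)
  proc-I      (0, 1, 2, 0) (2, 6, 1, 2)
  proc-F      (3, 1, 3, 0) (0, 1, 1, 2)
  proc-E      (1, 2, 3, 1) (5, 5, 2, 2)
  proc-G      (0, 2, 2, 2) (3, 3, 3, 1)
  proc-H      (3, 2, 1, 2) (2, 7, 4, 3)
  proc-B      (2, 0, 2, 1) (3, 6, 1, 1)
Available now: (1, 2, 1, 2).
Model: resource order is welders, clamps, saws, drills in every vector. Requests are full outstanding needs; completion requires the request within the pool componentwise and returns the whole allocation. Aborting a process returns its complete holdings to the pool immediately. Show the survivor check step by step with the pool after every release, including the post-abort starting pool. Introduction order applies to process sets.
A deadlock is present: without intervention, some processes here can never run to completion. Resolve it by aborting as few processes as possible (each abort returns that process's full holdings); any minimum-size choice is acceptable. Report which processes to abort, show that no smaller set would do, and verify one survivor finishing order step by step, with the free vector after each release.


Minimum abort set: proc-I.
Key observation: proc-B had no path to completion before; after the abort of proc-I ((0, 1, 2, 0) returned), step 3 is where it fits.
Minimality: the empty abort set fails — the state is deadlocked as it stands.
The survivors complete as proc-F, proc-G, proc-B, proc-E, proc-H. Check, step by step (starting from the post-abort pool):
  pool = (1, 3, 3, 2)
  proc-F: need (0, 1, 1, 2) fits (1, 3, 3, 2); releases (3, 1, 3, 0), pool now (4, 4, 6, 2)
  proc-G: need (3, 3, 3, 1) fits (4, 4, 6, 2); releases (0, 2, 2, 2), pool now (4, 6, 8, 4)
  proc-B: need (3, 6, 1, 1) fits (4, 6, 8, 4); releases (2, 0, 2, 1), pool now (6, 6, 10, 5)
  proc-E: need (5, 5, 2, 2) fits (6, 6, 10, 5); releases (1, 2, 3, 1), pool now (7, 8, 13, 6)
  proc-H: need (2, 7, 4, 3) fits (7, 8, 13, 6); releases (3, 2, 1, 2), pool now (10, 10, 14, 8)


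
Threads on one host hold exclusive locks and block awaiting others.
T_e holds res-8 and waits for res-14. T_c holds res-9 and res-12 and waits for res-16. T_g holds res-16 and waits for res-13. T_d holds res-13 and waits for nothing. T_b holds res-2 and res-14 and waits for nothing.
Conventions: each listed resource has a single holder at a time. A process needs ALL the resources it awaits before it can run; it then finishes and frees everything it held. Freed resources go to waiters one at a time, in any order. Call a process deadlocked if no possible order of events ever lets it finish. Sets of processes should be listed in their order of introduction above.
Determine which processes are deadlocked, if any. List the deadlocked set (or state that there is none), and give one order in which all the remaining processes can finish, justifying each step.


Nothing here is deadlocked.
Key observation: all waits point, directly or indirectly, at processes that can finish, so nothing is permanently blocked.
A valid finishing order for the others: T_d, T_b, T_e, T_g, T_c.
Step-by-step check:
  run T_d (it waits on nothing); releases res-13
  run T_b (it waits on nothing); releases res-2 and res-14
  T_e waits on res-14 — all released -> runs and releases res-8
  T_g waits on res-13 — all released -> runs and releases res-16
  T_c waits on res-16 — all released -> runs and releases res-9 and res-12


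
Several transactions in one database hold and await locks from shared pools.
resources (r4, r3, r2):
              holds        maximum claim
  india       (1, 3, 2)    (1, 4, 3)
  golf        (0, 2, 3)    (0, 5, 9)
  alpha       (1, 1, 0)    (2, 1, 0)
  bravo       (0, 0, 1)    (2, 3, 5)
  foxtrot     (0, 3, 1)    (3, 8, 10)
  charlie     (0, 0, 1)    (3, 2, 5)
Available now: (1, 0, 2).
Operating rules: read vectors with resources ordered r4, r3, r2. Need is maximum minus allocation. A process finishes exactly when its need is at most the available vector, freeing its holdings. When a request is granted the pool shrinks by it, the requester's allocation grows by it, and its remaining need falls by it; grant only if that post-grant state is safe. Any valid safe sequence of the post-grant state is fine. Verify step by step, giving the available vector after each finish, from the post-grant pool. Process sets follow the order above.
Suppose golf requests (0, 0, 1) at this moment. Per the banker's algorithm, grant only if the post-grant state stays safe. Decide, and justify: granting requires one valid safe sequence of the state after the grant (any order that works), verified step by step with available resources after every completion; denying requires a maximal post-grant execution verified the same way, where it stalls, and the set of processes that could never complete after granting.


DENY: after the grant no complete ordering would exist.
Key observation: after alpha, india complete, (3, 4, 3) is the best the pool ever gets, yet each leftover process wants more r2.
Pretend the grant happened; the run alpha, india goes as far as possible. Verifying each step:
  pool = (1, 0, 1)
  alpha: need (1, 0, 0) fits (1, 0, 1); releases (1, 1, 0), pool now (2, 1, 1)
  india: need (0, 1, 1) fits (2, 1, 1); releases (1, 3, 2), pool now (3, 4, 3)
  blocked: golf wants (0, 3, 5), pool (3, 4, 3) — not enough r2
  blocked: bravo wants (2, 3, 4), pool (3, 4, 3) — not enough r2
  blocked: foxtrot wants (3, 5, 9), pool (3, 4, 3) — not enough r3 and r2
  blocked: charlie wants (3, 2, 4), pool (3, 4, 3) — not enough r2
Processes that could never finish after the grant: golf, bravo, foxtrot and charlie.


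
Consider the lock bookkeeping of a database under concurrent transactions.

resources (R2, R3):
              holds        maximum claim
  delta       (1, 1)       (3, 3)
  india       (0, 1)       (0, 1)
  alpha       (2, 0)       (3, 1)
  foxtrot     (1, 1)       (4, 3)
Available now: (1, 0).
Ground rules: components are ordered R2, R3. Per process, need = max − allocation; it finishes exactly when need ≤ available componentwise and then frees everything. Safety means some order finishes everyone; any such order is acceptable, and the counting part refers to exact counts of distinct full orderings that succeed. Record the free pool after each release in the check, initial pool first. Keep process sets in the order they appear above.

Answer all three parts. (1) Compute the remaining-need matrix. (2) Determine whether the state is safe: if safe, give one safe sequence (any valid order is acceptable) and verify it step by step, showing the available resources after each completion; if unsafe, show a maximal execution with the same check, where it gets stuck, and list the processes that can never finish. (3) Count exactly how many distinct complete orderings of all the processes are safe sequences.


(1) Need matrix, components ordered R2, R3:
  delta: (2, 2)
  india: (0, 0)
  alpha: (1, 1)
  foxtrot: (3, 2)
(2) UNSAFE.
Key observation: india, alpha can finish, but then (3, 1) is all there is, and the blocked group's R3 demands exceed it.
A maximal execution: india, alpha — then nothing else fits. Step-by-step check:
  pool = (1, 0)
  india needs (0, 0) <= (1, 0) -> finishes; pool += (0, 1) = (1, 1)
  alpha needs (1, 1) <= (1, 1) -> finishes; pool += (2, 0) = (3, 1)
  delta cannot run: need (2, 2) vs free (3, 1) (insufficient R3)
  foxtrot cannot run: need (3, 2) vs free (3, 1) (insufficient R3)
Permanently blocked: delta and foxtrot.
(3) The exact count: 0 of the possible complete orderings are safe sequences.


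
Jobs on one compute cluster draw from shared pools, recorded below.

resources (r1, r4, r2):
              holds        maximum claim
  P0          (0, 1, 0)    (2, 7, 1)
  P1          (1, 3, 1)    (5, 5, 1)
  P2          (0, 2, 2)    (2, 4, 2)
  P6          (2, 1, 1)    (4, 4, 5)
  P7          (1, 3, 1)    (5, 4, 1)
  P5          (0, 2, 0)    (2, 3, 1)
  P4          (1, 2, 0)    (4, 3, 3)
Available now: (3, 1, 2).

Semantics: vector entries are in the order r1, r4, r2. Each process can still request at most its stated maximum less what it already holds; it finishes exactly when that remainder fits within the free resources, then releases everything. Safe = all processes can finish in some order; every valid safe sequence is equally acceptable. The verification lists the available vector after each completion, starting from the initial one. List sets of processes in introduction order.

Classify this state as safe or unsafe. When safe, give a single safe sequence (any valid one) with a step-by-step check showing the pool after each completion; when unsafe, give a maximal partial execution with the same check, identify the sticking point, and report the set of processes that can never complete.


SAFE. One safe sequence: P5, P2, P6, P0, P1, P4, P7.
Key observation: the first exact fit in this order is P5 — it needs (2, 1, 1) with (3, 1, 2) free, meeting a requested resource to the last unit.
Walking it through:
  pool = (3, 1, 2)
  run P5 (needs (2, 1, 1), free (3, 1, 2)); after release of (0, 2, 0) the pool is (3, 3, 2)
  run P2 (needs (2, 2, 0), free (3, 3, 2)); after release of (0, 2, 2) the pool is (3, 5, 4)
  run P6 (needs (2, 3, 4), free (3, 5, 4)); after release of (2, 1, 1) the pool is (5, 6, 5)
  run P0 (needs (2, 6, 1), free (5, 6, 5)); after release of (0, 1, 0) the pool is (5, 7, 5)
  run P1 (needs (4, 2, 0), free (5, 7, 5)); after release of (1, 3, 1) the pool is (6, 10, 6)
  run P4 (needs (3, 1, 3), free (6, 10, 6)); after release of (1, 2, 0) the pool is (7, 12, 6)
  run P7 (needs (4, 1, 0), free (7, 12, 6)); after release of (1, 3, 1) the pool is (8, 15, 7)


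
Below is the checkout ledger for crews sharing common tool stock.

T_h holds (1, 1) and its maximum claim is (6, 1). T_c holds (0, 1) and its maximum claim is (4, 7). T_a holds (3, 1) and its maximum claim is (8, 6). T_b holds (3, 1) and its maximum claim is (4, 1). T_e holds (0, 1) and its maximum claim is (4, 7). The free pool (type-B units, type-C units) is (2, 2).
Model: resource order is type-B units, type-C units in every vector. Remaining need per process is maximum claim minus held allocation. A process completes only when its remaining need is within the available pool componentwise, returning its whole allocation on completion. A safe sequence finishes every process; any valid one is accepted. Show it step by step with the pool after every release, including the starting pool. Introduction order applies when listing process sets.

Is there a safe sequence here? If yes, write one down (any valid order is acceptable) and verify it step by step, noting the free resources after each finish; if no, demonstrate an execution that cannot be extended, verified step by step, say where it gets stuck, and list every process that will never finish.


UNSAFE.
Key observation: the wall is type-C units: completing T_b, T_h brings the pool only to (6, 4), and all the rest need more.
Going as far as possible: T_b, T_h; after that, nothing fits. Step-by-step check:
  pool = (2, 2)
  T_b needs (1, 0) <= (2, 2) -> finishes; pool += (3, 1) = (5, 3)
  T_h needs (5, 0) <= (5, 3) -> finishes; pool += (1, 1) = (6, 4)
  T_c cannot run: need (4, 6) vs free (6, 4) (insufficient type-C units)
  T_a cannot run: need (5, 5) vs free (6, 4) (insufficient type-C units)
  T_e cannot run: need (4, 6) vs free (6, 4) (insufficient type-C units)
Permanently blocked: T_c, T_a and T_e.


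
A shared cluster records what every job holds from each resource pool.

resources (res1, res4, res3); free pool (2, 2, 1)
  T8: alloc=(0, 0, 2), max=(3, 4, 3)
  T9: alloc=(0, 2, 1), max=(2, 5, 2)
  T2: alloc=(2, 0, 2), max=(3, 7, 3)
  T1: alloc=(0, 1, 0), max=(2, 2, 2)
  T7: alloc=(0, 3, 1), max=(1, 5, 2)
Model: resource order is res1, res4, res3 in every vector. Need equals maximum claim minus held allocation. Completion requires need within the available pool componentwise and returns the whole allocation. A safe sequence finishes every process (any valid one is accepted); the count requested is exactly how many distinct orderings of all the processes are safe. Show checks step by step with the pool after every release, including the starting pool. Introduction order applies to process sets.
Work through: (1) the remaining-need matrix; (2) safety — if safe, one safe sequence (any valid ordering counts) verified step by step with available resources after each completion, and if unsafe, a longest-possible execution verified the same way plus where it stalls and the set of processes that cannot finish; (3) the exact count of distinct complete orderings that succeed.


(1) Remaining need (order res1, res4, res3):
  T8: (3, 4, 1)
  T9: (2, 3, 1)
  T2: (1, 7, 1)
  T1: (2, 1, 2)
  T7: (1, 2, 1)
(2) The state is SAFE; one workable sequence: T7, T9, T1, T2, T8.
Key observation: the order's first zero-slack moment is T7 ((1, 2, 1) needed, (2, 2, 1) free — a requested resource with nothing to spare).
Verifying each step:
  pool = (2, 2, 1)
  T7 needs (1, 2, 1) <= (2, 2, 1) -> finishes; pool += (0, 3, 1) = (2, 5, 2)
  T9 needs (2, 3, 1) <= (2, 5, 2) -> finishes; pool += (0, 2, 1) = (2, 7, 3)
  T1 needs (2, 1, 2) <= (2, 7, 3) -> finishes; pool += (0, 1, 0) = (2, 8, 3)
  T2 needs (1, 7, 1) <= (2, 8, 3) -> finishes; pool += (2, 0, 2) = (4, 8, 5)
  T8 needs (3, 4, 1) <= (4, 8, 5) -> finishes; pool += (0, 0, 2) = (4, 8, 7)
(3) Precisely 4 of the possible complete orderings are safe sequences.


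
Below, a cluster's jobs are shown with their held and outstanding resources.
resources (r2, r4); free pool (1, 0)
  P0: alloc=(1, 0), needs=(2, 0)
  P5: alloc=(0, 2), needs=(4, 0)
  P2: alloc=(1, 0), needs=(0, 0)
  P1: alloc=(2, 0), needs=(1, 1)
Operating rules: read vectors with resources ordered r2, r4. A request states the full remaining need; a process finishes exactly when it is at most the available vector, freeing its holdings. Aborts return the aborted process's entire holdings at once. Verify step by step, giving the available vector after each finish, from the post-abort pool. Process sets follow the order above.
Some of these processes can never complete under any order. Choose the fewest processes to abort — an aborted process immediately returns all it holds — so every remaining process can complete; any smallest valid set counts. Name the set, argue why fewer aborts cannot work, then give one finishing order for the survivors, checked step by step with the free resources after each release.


Minimum abort set: P1.
Key observation: no ordering could ever have run P5 before the abort of P1; with (2, 0) back in the pool it fits at step 2.
Why nothing smaller works: aborting no one leaves the state deadlocked as given.
Survivors finish in the order: P2, P5, P0. Step-by-step check (pool after the aborts first):
  pool = (3, 0)
  P2: need (0, 0) fits (3, 0); releases (1, 0), pool now (4, 0)
  P5: need (4, 0) fits (4, 0); releases (0, 2), pool now (4, 2)
  P0: need (2, 0) fits (4, 2); releases (1, 0), pool now (5, 2)
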